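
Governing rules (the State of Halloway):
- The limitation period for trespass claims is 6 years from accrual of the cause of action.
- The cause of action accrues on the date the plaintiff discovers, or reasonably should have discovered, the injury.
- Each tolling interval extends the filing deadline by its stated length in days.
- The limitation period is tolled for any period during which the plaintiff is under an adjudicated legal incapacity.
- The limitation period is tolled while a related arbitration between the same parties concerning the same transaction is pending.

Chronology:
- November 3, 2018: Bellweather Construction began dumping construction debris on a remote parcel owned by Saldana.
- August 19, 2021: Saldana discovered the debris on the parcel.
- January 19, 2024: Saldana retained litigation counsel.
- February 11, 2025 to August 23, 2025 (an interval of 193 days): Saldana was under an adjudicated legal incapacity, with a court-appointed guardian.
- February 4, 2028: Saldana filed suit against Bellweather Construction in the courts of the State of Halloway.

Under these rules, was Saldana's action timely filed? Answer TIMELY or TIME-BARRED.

Under the discovery rule, the claim accrued on August 19, 2021, when Saldana discovered the injury — not on the November 3, 2018 date of the underlying act.
6 years from August 19, 2021 is August 19, 2027.
Because the plaintiff's legal incapacity ran from February 11, 2025 to August 23, 2025, the deadline is extended by 193 days to February 28, 2028.
Nothing else in the chronology tolls or restarts the period.
Saldana filed on February 4, 2028, before the February 28, 2028 deadline, so the action is timely.

TIMELY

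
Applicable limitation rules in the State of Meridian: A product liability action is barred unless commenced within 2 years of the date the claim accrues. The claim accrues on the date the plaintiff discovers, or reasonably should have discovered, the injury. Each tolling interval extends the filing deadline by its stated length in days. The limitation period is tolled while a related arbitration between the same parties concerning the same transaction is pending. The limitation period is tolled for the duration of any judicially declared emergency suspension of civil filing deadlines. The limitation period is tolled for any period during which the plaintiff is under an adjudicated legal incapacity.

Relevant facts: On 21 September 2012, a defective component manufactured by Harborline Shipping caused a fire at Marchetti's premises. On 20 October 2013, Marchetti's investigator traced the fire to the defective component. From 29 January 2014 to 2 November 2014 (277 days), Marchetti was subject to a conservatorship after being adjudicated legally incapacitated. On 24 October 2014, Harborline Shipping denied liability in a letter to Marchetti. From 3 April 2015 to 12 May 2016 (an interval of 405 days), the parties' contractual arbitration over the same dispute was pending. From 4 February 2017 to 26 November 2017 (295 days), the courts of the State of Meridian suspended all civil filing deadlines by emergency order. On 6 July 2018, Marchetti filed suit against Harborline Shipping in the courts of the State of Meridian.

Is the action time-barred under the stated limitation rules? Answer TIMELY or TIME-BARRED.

TIME-BARRED

Accrual is tied to discovery, so the period began on 20 October 2013 rather than on 21 September 2012 when the act occurred.
Adding the 2 years base period to 20 October 2013 gives a deadline of 20 October 2015, before any tolling.
The period was tolled for 277 days by the plaintiff's legal incapacity (29 January 2014 to 2 November 2014), pushing the deadline to 23 July 2016.
The pending related arbitration from 3 April 2015 to 12 May 2016 tolled the period for 405 days, extending the deadline to 1 September 2017.
Because the emergency suspension of filing deadlines ran from 4 February 2017 to 26 November 2017, the deadline is extended by 295 days to 23 June 2018.
The other events in the timeline have no effect on the limitation period under the stated rules.
Filing on 6 July 2018 missed the 23 June 2018 deadline — the action is time-barred.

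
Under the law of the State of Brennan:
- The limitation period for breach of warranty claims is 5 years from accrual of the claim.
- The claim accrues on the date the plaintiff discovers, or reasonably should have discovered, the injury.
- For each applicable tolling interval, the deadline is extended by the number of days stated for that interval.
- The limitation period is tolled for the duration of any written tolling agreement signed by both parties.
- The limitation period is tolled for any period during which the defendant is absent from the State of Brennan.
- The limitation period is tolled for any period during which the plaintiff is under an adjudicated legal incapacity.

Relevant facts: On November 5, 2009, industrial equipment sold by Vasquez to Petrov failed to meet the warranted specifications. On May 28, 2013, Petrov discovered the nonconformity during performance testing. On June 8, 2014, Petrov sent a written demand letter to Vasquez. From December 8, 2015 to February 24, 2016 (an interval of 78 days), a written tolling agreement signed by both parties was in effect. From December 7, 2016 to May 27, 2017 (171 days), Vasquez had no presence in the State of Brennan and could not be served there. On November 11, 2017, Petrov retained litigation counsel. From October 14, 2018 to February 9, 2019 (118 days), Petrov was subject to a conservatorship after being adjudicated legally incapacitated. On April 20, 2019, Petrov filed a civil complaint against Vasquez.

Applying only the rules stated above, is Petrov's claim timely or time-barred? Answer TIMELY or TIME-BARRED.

Under the discovery rule, the claim accrued on May 28, 2013, when Petrov discovered the injury — not on the November 5, 2009 date of the underlying act.
The untolled deadline — 5 years after May 28, 2013 — is May 28, 2018.
The written tolling agreement from December 8, 2015 to February 24, 2016 tolled the period for 78 days, extending the deadline to August 14, 2018.
The defendant's absence from the jurisdiction from December 7, 2016 to May 27, 2017 tolled the period for 171 days, extending the deadline to February 1, 2019.
The plaintiff's legal incapacity from October 14, 2018 to February 9, 2019 tolled the period for 118 days, extending the deadline to May 30, 2019.
The other events in the timeline have no effect on the limitation period under the stated rules.
The April 20, 2019 filing precedes the May 30, 2019 deadline; the claim is timely.

TIMELY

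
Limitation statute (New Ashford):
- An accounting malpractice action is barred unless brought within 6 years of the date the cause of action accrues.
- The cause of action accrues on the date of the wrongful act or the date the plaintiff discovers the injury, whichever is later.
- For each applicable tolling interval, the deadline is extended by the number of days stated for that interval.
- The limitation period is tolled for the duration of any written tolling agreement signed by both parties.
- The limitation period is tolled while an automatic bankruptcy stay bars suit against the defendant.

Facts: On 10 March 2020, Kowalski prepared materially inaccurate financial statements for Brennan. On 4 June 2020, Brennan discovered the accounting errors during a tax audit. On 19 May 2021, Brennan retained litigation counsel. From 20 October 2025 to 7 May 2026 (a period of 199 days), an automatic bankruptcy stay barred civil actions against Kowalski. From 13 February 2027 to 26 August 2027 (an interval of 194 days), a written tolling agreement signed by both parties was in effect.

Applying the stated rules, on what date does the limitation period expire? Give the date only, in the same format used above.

The claim accrued on 4 June 2020 — the later of the 10 March 2020 act and the 4 June 2020 discovery.
Adding the 6 years base period to 4 June 2020 gives a deadline of 4 June 2026, before any tolling.
The automatic bankruptcy stay from 20 October 2025 to 7 May 2026 tolled the period for 199 days, extending the deadline to 20 December 2026.
The written tolling agreement from 13 February 2027 to 26 August 2027 began after the period had already run on 20 December 2026, so it has no tolling effect.
Nothing else in the chronology tolls or restarts the period.

20 December 2026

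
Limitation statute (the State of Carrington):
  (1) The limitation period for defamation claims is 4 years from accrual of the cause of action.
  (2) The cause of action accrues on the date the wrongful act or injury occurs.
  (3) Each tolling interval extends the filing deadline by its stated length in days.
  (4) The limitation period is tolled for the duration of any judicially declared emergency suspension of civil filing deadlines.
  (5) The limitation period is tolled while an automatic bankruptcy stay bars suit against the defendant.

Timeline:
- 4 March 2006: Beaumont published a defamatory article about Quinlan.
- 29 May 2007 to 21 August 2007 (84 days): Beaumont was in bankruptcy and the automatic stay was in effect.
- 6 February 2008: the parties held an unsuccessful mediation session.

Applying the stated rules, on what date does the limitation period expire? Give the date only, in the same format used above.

The limitation period began to run on 4 March 2006.
4 years from 4 March 2006 is 4 March 2010.
The period was tolled for 84 days by the automatic bankruptcy stay (29 May 2007 to 21 August 2007), pushing the deadline to 27 May 2010.
Nothing else in the chronology tolls or restarts the period.

27 May 2010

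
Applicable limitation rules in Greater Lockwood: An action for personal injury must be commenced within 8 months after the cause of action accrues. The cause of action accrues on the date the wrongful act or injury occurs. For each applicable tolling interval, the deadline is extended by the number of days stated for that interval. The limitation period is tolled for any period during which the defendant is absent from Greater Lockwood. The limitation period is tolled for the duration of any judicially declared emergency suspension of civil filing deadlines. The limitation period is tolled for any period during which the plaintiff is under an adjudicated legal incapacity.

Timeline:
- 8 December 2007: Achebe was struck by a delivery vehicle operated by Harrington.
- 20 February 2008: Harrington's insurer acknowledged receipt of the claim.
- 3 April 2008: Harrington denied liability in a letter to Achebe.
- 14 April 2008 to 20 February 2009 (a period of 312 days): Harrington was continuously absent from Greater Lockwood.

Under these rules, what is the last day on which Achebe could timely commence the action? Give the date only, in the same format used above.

16 June 2009

The claim accrued on 8 December 2007, when the wrongful act occurred.
The untolled deadline — 8 months after 8 December 2007 — is 8 August 2008.
The defendant's absence from the jurisdiction from 14 April 2008 to 20 February 2009 tolled the period for 312 days, extending the deadline to 16 June 2009.
None of the other events listed affects the running of the period under the stated rules.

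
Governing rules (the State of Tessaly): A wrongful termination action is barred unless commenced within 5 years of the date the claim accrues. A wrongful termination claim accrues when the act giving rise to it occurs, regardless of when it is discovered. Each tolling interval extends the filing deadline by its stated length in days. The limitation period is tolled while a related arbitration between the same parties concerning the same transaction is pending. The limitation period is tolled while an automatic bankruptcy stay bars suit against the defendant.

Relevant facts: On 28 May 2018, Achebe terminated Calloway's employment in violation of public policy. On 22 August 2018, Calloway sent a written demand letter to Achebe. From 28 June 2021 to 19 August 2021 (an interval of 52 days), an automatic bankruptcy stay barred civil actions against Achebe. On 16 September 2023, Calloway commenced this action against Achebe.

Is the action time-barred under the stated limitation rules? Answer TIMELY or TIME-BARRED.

The claim accrued on 28 May 2018, when the wrongful act occurred.
5 years from 28 May 2018 is 28 May 2023.
The automatic bankruptcy stay from 28 June 2021 to 19 August 2021 tolled the period for 52 days, extending the deadline to 19 July 2023.
Nothing else in the chronology tolls or restarts the period.
Filing on 16 September 2023 missed the 19 July 2023 deadline — the action is time-barred.

TIME-BARRED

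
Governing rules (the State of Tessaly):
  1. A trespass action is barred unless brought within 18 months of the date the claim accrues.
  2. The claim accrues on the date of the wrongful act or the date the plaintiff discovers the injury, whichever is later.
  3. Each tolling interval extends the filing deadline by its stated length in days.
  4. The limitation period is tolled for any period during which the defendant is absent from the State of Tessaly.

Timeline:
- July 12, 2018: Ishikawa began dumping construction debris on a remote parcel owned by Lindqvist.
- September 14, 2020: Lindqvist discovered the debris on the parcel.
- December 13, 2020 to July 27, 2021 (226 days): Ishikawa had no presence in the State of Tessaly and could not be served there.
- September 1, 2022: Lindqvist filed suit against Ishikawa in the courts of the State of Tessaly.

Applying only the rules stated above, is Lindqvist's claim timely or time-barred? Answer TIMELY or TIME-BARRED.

Taking the later of the act (July 12, 2018) and discovery (September 14, 2020), the claim accrued on September 14, 2020.
The untolled deadline — 18 months after September 14, 2020 — is March 14, 2022.
Because the defendant's absence from the jurisdiction ran from December 13, 2020 to July 27, 2021, the deadline is extended by 226 days to October 26, 2022.
The September 1, 2022 filing precedes the October 26, 2022 deadline; the claim is timely.

TIMELY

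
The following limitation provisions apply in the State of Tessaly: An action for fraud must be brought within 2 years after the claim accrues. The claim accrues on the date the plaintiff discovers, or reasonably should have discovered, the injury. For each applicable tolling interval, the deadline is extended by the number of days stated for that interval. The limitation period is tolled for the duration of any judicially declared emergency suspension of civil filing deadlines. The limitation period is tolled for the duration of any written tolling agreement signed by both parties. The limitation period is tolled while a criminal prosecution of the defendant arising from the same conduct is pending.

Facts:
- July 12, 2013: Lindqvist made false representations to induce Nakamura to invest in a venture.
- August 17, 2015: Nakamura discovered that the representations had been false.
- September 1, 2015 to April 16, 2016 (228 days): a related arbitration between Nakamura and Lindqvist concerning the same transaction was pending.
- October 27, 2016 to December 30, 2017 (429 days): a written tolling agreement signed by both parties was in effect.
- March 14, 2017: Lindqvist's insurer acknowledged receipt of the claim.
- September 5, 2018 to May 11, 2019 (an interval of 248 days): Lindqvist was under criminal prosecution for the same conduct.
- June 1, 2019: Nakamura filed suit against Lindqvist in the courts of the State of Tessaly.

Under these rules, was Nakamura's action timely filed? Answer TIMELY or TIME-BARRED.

TIMELY

Accrual is tied to discovery, so the period began on August 17, 2015 rather than on July 12, 2013 when the act occurred.
Adding the 2 years base period to August 17, 2015 gives a deadline of August 17, 2017, before any tolling.
The period was tolled for 429 days by the written tolling agreement (October 27, 2016 to December 30, 2017), pushing the deadline to October 20, 2018.
Because the pending criminal prosecution ran from September 5, 2018 to May 11, 2019, the deadline is extended by 248 days to June 25, 2019.
No stated provision tolls the period for a pending arbitration, so the interval from September 1, 2015 to April 16, 2016 has no effect on the deadline.
Nothing else in the chronology tolls or restarts the period.
The June 1, 2019 filing precedes the June 25, 2019 deadline; the claim is timely.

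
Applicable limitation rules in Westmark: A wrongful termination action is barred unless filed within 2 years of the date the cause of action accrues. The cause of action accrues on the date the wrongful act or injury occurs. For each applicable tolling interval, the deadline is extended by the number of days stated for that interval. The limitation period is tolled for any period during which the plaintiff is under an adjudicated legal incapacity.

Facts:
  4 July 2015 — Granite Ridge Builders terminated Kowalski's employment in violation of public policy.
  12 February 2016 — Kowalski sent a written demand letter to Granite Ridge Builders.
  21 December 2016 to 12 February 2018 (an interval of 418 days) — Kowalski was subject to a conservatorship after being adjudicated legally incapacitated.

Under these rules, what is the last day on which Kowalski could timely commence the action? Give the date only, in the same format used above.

26 August 2018

The limitation period began to run on 4 July 2015.
Adding the 2 years base period to 4 July 2015 gives a deadline of 4 July 2017, before any tolling.
Because the plaintiff's legal incapacity ran from 21 December 2016 to 12 February 2018, the deadline is extended by 418 days to 26 August 2018.
Nothing else in the chronology tolls or restarts the period.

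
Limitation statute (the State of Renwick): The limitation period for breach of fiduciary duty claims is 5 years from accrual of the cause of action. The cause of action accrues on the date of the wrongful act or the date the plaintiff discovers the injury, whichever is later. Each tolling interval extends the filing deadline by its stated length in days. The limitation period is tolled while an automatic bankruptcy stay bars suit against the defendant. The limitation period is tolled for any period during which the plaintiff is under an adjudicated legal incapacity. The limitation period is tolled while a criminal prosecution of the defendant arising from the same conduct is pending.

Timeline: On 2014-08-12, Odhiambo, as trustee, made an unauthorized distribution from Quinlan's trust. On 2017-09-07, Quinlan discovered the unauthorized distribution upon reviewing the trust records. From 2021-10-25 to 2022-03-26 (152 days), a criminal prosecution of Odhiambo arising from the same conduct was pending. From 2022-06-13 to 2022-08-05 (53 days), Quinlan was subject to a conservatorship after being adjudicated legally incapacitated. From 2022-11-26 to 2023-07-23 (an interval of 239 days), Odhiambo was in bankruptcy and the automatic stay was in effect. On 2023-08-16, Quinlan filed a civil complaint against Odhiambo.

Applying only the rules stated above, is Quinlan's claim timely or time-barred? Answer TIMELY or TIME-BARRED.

Because discovery on 2017-09-07 post-dates the 2014-08-12 act, accrual under the later-of rule falls on 2017-09-07.
The untolled deadline — 5 years after 2017-09-07 — is 2022-09-07.
The pending criminal prosecution from 2021-10-25 to 2022-03-26 tolled the period for 152 days, extending the deadline to 2023-02-06.
The period was tolled for 53 days by the plaintiff's legal incapacity (2022-06-13 to 2022-08-05), pushing the deadline to 2023-03-31.
Because the automatic bankruptcy stay ran from 2022-11-26 to 2023-07-23, the deadline is extended by 239 days to 2023-11-25.
The 2023-08-16 filing precedes the 2023-11-25 deadline; the claim is timely.

TIMELY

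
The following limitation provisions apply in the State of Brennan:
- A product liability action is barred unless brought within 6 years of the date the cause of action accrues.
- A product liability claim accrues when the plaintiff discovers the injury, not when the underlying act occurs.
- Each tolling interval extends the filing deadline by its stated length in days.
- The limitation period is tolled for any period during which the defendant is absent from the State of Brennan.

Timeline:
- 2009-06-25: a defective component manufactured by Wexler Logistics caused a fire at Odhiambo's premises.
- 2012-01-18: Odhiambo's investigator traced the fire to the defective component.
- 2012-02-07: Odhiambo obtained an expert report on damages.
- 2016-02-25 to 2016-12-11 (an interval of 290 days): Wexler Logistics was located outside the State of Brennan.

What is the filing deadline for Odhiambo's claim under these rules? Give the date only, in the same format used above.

2018-11-04

Under the discovery rule, the claim accrued on 2012-01-18, when Odhiambo discovered the injury — not on the 2009-06-25 date of the underlying act.
Adding the 6 years base period to 2012-01-18 gives a deadline of 2018-01-18, before any tolling.
The defendant's absence from the jurisdiction from 2016-02-25 to 2016-12-11 tolled the period for 290 days, extending the deadline to 2018-11-04.
None of the other events listed affects the running of the period under the stated rules.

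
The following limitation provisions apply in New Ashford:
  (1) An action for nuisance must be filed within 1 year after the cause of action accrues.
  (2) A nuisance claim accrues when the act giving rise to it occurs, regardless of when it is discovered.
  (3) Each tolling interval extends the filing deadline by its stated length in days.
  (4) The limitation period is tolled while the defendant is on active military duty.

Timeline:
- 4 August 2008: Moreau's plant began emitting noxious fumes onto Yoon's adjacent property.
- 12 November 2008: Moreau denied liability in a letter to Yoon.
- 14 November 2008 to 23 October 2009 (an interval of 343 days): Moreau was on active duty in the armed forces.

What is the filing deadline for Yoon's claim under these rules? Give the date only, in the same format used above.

The cause of action accrued on 4 August 2008, the date of the act.
Adding the 1 year base period to 4 August 2008 gives a deadline of 4 August 2009, before any tolling.
Because the defendant's active military service ran from 14 November 2008 to 23 October 2009, the deadline is extended by 343 days to 13 July 2010.
The other events in the timeline have no effect on the limitation period under the stated rules.

13 July 2010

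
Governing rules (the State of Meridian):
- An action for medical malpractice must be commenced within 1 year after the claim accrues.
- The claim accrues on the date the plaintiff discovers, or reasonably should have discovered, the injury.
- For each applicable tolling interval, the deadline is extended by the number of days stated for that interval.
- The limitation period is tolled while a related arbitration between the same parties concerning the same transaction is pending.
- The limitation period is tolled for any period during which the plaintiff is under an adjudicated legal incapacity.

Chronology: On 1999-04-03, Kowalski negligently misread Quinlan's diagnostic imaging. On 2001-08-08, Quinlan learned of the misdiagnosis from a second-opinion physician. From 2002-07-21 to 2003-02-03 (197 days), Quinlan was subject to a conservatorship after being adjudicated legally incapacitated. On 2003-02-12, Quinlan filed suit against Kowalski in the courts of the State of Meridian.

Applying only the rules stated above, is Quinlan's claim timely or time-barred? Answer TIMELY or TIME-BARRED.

TIMELY

The claim did not accrue until Quinlan discovered the injury on 2001-08-08; the 1999-04-03 act date does not start the clock under the stated rule.
Adding the 1 year base period to 2001-08-08 gives a deadline of 2002-08-08, before any tolling.
The plaintiff's legal incapacity from 2002-07-21 to 2003-02-03 tolled the period for 197 days, extending the deadline to 2003-02-21.
Quinlan filed on 2003-02-12, before the 2003-02-21 deadline, so the action is timely.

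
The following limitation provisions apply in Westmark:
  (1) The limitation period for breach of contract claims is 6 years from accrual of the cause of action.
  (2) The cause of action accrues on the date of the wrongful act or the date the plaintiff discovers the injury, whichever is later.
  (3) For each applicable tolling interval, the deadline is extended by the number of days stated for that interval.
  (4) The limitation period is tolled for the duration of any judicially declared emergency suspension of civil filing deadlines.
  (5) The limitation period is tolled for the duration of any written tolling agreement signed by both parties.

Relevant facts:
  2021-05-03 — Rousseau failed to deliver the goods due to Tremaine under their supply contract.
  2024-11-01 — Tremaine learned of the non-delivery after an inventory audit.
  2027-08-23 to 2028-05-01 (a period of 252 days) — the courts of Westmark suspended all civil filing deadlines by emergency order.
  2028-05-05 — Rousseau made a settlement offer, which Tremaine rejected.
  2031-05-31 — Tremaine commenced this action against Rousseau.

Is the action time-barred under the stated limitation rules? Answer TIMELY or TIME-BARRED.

Taking the later of the act (2021-05-03) and discovery (2024-11-01), the claim accrued on 2024-11-01.
The untolled deadline — 6 years after 2024-11-01 — is 2030-11-01.
The emergency suspension of filing deadlines from 2027-08-23 to 2028-05-01 tolled the period for 252 days, extending the deadline to 2031-07-11.
Nothing else in the chronology tolls or restarts the period.
The 2031-05-31 filing precedes the 2031-07-11 deadline; the claim is timely.

TIMELY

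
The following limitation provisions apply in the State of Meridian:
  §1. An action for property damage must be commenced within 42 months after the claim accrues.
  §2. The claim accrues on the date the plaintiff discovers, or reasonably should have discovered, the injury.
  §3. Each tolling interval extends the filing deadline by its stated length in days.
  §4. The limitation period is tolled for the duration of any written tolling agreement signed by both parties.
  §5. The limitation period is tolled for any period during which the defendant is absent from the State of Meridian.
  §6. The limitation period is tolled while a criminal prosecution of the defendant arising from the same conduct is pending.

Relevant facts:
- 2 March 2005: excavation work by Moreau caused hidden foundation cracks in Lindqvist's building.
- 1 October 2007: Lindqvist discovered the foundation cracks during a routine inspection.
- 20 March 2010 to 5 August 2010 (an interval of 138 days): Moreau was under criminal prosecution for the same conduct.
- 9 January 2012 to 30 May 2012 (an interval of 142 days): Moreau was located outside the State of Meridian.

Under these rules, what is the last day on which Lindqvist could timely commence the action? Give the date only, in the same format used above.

Under the discovery rule, the claim accrued on 1 October 2007, when Lindqvist discovered the injury — not on the 2 March 2005 date of the underlying act.
Adding the 42 months base period to 1 October 2007 gives a deadline of 1 April 2011, before any tolling.
The period was tolled for 138 days by the pending criminal prosecution (20 March 2010 to 5 August 2010), pushing the deadline to 17 August 2011.
The defendant's absence from the jurisdiction starting 9 January 2012 came too late — the period had run on 17 August 2011 — and so does not extend the deadline.

17 August 2011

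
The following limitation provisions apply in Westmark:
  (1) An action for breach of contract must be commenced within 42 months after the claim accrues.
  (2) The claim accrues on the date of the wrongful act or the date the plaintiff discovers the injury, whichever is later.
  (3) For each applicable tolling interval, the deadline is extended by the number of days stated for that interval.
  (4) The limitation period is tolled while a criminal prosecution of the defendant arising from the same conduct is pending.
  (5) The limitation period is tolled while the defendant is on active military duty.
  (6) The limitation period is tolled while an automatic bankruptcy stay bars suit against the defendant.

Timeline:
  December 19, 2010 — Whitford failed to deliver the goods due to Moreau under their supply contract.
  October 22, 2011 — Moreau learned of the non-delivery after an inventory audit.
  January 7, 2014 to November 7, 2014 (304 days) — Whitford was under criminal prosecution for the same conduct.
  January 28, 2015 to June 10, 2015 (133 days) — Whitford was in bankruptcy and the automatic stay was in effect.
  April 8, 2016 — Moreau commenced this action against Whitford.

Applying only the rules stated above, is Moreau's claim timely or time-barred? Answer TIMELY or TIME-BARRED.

Taking the later of the act (December 19, 2010) and discovery (October 22, 2011), the claim accrued on October 22, 2011.
Adding the 42 months base period to October 22, 2011 gives a deadline of April 22, 2015, before any tolling.
Because the pending criminal prosecution ran from January 7, 2014 to November 7, 2014, the deadline is extended by 304 days to February 20, 2016.
The period was tolled for 133 days by the automatic bankruptcy stay (January 28, 2015 to June 10, 2015), pushing the deadline to July 2, 2016.
Filing on April 8, 2016 beat the July 2, 2016 deadline — the action is timely.

TIMELY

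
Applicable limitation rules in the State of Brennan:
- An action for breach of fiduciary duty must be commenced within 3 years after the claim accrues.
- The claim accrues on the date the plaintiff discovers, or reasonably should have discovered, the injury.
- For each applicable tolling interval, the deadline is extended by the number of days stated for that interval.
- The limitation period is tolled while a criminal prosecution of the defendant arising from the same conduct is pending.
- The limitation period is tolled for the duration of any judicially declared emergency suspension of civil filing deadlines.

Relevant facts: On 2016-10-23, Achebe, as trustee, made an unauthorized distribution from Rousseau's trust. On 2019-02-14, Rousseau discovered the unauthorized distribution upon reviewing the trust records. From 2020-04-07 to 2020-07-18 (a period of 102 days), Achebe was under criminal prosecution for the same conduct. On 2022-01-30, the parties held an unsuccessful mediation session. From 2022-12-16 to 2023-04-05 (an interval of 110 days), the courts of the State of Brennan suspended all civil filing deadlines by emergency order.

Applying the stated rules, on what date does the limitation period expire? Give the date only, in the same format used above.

2022-05-27

Accrual is tied to discovery, so the period began on 2019-02-14 rather than on 2016-10-23 when the act occurred.
Adding the 3 years base period to 2019-02-14 gives a deadline of 2022-02-14, before any tolling.
The period was tolled for 102 days by the pending criminal prosecution (2020-04-07 to 2020-07-18), pushing the deadline to 2022-05-27.
The emergency suspension of filing deadlines starting 2022-12-16 came too late — the period had run on 2022-05-27 — and so does not extend the deadline.
None of the other events listed affects the running of the period under the stated rules.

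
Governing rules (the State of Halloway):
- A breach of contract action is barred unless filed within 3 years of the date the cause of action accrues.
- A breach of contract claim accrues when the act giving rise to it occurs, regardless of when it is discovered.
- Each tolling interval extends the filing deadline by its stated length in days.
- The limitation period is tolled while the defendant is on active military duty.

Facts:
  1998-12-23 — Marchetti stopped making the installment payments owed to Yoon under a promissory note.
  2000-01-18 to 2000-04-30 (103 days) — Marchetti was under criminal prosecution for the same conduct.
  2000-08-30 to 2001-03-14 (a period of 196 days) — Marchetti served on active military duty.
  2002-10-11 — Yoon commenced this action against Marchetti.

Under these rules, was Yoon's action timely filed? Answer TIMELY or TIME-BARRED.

The claim accrued on 1998-12-23, when the wrongful act occurred.
Adding the 3 years base period to 1998-12-23 gives a deadline of 2001-12-23, before any tolling.
The defendant's active military service from 2000-08-30 to 2001-03-14 tolled the period for 196 days, extending the deadline to 2002-07-07.
The pending criminal prosecution from 2000-01-18 to 2000-04-30 does not toll the period, because no stated rule makes a criminal prosecution a tolling event.
Filing on 2002-10-11 missed the 2002-07-07 deadline — the action is time-barred.

TIME-BARRED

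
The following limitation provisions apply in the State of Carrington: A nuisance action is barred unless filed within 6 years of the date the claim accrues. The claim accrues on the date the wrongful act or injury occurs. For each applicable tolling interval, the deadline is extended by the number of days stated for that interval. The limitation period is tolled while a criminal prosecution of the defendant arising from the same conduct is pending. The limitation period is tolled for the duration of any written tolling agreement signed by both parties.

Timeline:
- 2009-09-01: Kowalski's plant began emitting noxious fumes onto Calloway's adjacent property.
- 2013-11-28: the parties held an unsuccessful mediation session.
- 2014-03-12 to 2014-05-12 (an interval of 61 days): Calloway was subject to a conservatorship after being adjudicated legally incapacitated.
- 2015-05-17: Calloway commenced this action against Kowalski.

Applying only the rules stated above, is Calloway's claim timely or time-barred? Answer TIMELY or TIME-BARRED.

TIMELY

The claim accrued on 2009-09-01, the date of the act.
Adding the 6 years base period to 2009-09-01 gives a deadline of 2015-09-01, before any tolling.
The plaintiff's legal incapacity from 2014-03-12 to 2014-05-12 does not toll the period, because no stated rule makes the plaintiff's incapacity a tolling event.
None of the other events listed affects the running of the period under the stated rules.
Calloway filed on 2015-05-17, before the 2015-09-01 deadline, so the action is timely.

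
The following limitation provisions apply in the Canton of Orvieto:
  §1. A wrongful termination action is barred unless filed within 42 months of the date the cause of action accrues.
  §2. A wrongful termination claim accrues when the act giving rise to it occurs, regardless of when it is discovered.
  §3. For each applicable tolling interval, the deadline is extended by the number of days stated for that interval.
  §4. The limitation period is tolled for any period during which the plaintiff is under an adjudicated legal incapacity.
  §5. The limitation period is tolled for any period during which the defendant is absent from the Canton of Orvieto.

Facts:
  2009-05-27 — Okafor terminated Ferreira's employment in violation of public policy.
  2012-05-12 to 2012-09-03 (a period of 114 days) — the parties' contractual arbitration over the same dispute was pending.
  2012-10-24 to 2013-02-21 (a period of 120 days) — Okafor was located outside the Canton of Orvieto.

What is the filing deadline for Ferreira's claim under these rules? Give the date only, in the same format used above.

The limitation period began to run on 2009-05-27.
Adding the 42 months base period to 2009-05-27 gives a deadline of 2012-11-27, before any tolling.
The defendant's absence from the jurisdiction from 2012-10-24 to 2013-02-21 tolled the period for 120 days, extending the deadline to 2013-03-27.
Although a pending arbitration ran from 2012-05-12 to 2012-09-03, the stated rules do not make that a tolling event, so it is disregarded.

2013-03-27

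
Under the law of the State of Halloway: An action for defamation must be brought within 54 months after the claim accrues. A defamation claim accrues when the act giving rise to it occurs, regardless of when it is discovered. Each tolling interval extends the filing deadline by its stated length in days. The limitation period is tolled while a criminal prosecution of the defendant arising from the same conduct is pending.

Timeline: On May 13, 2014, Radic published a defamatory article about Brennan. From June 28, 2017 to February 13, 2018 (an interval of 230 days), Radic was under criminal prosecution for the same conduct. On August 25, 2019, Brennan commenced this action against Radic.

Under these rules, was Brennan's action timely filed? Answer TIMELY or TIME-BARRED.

The claim accrued on May 13, 2014, when the wrongful act occurred.
The untolled deadline — 54 months after May 13, 2014 — is November 13, 2018.
The pending criminal prosecution from June 28, 2017 to February 13, 2018 tolled the period for 230 days, extending the deadline to July 1, 2019.
Filing on August 25, 2019 missed the July 1, 2019 deadline — the action is time-barred.

TIME-BARRED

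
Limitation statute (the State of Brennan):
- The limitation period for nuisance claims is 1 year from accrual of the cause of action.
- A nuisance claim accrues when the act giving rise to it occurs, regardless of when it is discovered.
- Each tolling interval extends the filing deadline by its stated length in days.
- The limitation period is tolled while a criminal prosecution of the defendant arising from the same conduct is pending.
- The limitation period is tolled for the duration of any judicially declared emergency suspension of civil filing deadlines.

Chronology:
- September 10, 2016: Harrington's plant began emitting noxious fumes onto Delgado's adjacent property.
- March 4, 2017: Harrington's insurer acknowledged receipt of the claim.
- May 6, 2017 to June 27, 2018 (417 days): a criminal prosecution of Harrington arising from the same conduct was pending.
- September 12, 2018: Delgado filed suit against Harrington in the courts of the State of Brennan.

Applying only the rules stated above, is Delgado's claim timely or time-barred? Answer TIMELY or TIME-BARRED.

TIMELY

The cause of action accrued on September 10, 2016, the date of the act.
1 year from September 10, 2016 is September 10, 2017.
Because the pending criminal prosecution ran from May 6, 2017 to June 27, 2018, the deadline is extended by 417 days to November 1, 2018.
Nothing else in the chronology tolls or restarts the period.
Delgado filed on September 12, 2018, before the November 1, 2018 deadline, so the action is timely.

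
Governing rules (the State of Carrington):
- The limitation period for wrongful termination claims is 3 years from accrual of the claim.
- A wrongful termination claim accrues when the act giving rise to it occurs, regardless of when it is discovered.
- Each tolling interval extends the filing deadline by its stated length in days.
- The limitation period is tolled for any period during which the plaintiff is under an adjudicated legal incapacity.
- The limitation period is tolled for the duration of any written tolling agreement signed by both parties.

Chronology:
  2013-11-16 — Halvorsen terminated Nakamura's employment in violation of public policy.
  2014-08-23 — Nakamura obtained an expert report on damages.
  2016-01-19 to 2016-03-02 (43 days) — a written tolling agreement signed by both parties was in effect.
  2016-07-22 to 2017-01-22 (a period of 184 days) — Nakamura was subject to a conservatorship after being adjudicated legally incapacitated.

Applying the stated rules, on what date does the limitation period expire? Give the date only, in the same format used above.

2017-07-01

The limitation period began to run on 2013-11-16.
3 years from 2013-11-16 is 2016-11-16.
The period was tolled for 43 days by the written tolling agreement (2016-01-19 to 2016-03-02), pushing the deadline to 2016-12-29.
The plaintiff's legal incapacity from 2016-07-22 to 2017-01-22 tolled the period for 184 days, extending the deadline to 2017-07-01.
Nothing else in the chronology tolls or restarts the period.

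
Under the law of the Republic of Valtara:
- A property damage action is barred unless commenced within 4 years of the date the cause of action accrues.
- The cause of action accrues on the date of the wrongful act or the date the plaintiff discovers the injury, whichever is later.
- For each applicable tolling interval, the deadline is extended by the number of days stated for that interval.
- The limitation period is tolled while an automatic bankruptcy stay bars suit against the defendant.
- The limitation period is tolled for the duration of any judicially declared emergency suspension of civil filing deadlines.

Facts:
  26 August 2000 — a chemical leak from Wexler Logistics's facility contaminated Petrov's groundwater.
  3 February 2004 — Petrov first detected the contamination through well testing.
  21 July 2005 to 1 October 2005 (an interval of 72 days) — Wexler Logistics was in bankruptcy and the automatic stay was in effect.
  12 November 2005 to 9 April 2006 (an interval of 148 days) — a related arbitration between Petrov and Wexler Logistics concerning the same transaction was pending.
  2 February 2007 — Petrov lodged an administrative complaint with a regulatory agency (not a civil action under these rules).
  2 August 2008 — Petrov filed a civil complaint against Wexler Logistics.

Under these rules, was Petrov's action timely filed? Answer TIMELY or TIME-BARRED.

TIME-BARRED

Taking the later of the act (26 August 2000) and discovery (3 February 2004), the claim accrued on 3 February 2004.
Adding the 4 years base period to 3 February 2004 gives a deadline of 3 February 2008, before any tolling.
The period was tolled for 72 days by the automatic bankruptcy stay (21 July 2005 to 1 October 2005), pushing the deadline to 15 April 2008.
No stated provision tolls the period for a pending arbitration, so the interval from 12 November 2005 to 9 April 2006 has no effect on the deadline.
Nothing else in the chronology tolls or restarts the period.
Petrov filed on 2 August 2008, after the 15 April 2008 deadline, so the action is time-barred.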